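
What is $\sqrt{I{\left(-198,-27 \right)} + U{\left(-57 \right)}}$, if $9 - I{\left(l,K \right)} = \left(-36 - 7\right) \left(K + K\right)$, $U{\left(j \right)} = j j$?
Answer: $6 \sqrt{26} \approx 30.594$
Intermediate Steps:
$U{\left(j \right)} = j^{2}$
$I{\left(l,K \right)} = 9 + 86 K$ ($I{\left(l,K \right)} = 9 - \left(-36 - 7\right) \left(K + K\right) = 9 - - 43 \cdot 2 K = 9 - - 86 K = 9 + 86 K$)
$\sqrt{I{\left(-198,-27 \right)} + U{\left(-57 \right)}} = \sqrt{\left(9 + 86 \left(-27\right)\right) + \left(-57\right)^{2}} = \sqrt{\left(9 - 2322\right) + 3249} = \sqrt{-2313 + 3249} = \sqrt{936} = 6 \sqrt{26}$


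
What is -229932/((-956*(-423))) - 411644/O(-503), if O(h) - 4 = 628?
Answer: -1157008409/1774814 ≈ -651.90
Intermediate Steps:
O(h) = 632 (O(h) = 4 + 628 = 632)
-229932/((-956*(-423))) - 411644/O(-503) = -229932/((-956*(-423))) - 411644/632 = -229932/404388 - 411644*1/632 = -229932*1/404388 - 102911/158 = -6387/11233 - 102911/158 = -1157008409/1774814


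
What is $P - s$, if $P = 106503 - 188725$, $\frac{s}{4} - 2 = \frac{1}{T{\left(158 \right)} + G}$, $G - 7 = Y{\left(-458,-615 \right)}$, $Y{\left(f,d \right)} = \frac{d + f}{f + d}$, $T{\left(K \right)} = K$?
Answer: $- \frac{6825092}{83} \approx -82230.0$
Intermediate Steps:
$Y{\left(f,d \right)} = 1$ ($Y{\left(f,d \right)} = \frac{d + f}{d + f} = 1$)
$G = 8$ ($G = 7 + 1 = 8$)
$s = \frac{666}{83}$ ($s = 8 + \frac{4}{158 + 8} = 8 + \frac{4}{166} = 8 + 4 \cdot \frac{1}{166} = 8 + \frac{2}{83} = \frac{666}{83} \approx 8.0241$)
$P = -82222$
$P - s = -82222 - \frac{666}{83} = - \frac{6825092}{83}$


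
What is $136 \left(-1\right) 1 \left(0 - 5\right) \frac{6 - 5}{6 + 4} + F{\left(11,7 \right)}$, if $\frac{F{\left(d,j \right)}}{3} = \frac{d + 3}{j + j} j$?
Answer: $89$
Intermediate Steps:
$F{\left(d,j \right)} = \frac{9}{2} + \frac{3 d}{2}$ ($F{\left(d,j \right)} = 3 \frac{d + 3}{j + j} j = 3 \frac{3 + d}{2 j} j = 3 \left(\frac{3}{2} + \frac{d}{2}\right) = \frac{9}{2} + \frac{3 d}{2}$)
$136 \left(-1\right) 1 \left(0 - 5\right) \frac{6 - 5}{6 + 4} + F{\left(11,7 \right)} = 136 \left(-1\right) 1 \left(0 - 5\right) \frac{6 - 5}{6 + 4} + \left(\frac{9}{2} + \frac{3}{2} \cdot 11\right) = 136 \left(- \left(-5\right) 1 \cdot \frac{1}{10}\right) + \left(\frac{9}{2} + \frac{33}{2}\right) = 136 \left(- \left(-5\right) 1 \cdot \frac{1}{10}\right) + 21 = 136 \left(- \frac{-5}{10}\right) + 21 = 136 \left(\left(-1\right) \left(- \frac{1}{2}\right)\right) + 21 = 136 \cdot \frac{1}{2} + 21 = 68 + 21 = 89$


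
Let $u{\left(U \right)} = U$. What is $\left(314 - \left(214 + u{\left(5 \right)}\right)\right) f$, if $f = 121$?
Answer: $11495$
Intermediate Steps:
$\left(314 - \left(214 + u{\left(5 \right)}\right)\right) f = \left(314 - 219\right) 121 = 95 \cdot 121 = 11495$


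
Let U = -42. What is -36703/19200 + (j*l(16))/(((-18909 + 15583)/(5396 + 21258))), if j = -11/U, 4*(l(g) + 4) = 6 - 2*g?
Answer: 642628511/31929600 ≈ 20.126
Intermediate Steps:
l(g) = -5/2 - g/2 (l(g) = -4 + (6 - 2*g)/4 = -4 + (3/2 - g/2) = -5/2 - g/2)
j = 11/42 (j = -11/(-42) = -11*(-1/42) = 11/42 ≈ 0.26190)
-36703/19200 + (j*l(16))/(((-18909 + 15583)/(5396 + 21258))) = -36703/19200 + (11*(-5/2 - ½*16)/42)/(((-18909 + 15583)/(5396 + 21258))) = -36703*1/19200 + (11*(-5/2 - 8)/42)/((-3326/26654)) = -36703/19200 + ((11/42)*(-21/2))/((-3326*1/26654)) = -36703/19200 - 11/(4*(-1663/13327)) = -36703/19200 - 11/4*(-13327/1663) = -36703/19200 + 146597/6652 = 642628511/31929600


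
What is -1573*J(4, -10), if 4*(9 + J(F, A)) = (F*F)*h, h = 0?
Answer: 14157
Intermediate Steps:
J(F, A) = -9 (J(F, A) = -9 + ((F*F)*0)/4 = -9 + (F²*0)/4 = -9 + (¼)*0 = -9 + 0 = -9)
-1573*J(4, -10) = -1573*(-9) = 14157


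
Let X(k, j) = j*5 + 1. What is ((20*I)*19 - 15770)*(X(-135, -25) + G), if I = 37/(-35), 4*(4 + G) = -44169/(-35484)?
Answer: 341938697013/165592 ≈ 2.0649e+6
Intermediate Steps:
X(k, j) = 1 + 5*j (X(k, j) = 5*j + 1 = 1 + 5*j)
G = -174525/47312 (G = -4 + (-44169/(-35484))/4 = -4 + (-44169*(-1/35484))/4 = -4 + (1/4)*(14723/11828) = -4 + 14723/47312 = -174525/47312 ≈ -3.6888)
I = -37/35 (I = 37*(-1/35) = -37/35 ≈ -1.0571)
((20*I)*19 - 15770)*(X(-135, -25) + G) = ((20*(-37/35))*19 - 15770)*((1 + 5*(-25)) - 174525/47312) = (-148/7*19 - 15770)*((1 - 125) - 174525/47312) = (-2812/7 - 15770)*(-124 - 174525/47312) = -113202/7*(-6041213/47312) = 341938697013/165592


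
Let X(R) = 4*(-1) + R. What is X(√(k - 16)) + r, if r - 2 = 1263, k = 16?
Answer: 1261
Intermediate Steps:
r = 1265 (r = 2 + 1263 = 1265)
X(R) = -4 + R
X(√(k - 16)) + r = (-4 + √(16 - 16)) + 1265 = (-4 + √0) + 1265 = (-4 + 0) + 1265 = -4 + 1265 = 1261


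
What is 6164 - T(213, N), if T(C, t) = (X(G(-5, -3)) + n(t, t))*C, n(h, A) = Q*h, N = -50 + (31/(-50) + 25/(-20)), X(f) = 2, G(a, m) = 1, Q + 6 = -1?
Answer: -7160017/100 ≈ -71600.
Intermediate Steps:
Q = -7 (Q = -6 - 1 = -7)
N = -5187/100 (N = -50 + (31*(-1/50) + 25*(-1/20)) = -50 + (-31/50 - 5/4) = -50 - 187/100 = -5187/100 ≈ -51.870)
n(h, A) = -7*h
T(C, t) = C*(2 - 7*t) (T(C, t) = (2 - 7*t)*C = C*(2 - 7*t))
6164 - T(213, N) = 6164 - 213*(2 - 7*(-5187/100)) = 6164 - 213*(2 + 36309/100) = 6164 - 213*36509/100 = 6164 - 1*7776417/100 = 6164 - 7776417/100 = -7160017/100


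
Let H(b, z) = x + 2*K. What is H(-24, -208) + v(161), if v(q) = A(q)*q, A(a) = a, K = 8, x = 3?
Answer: 25940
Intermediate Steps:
v(q) = q² (v(q) = q*q = q²)
H(b, z) = 19 (H(b, z) = 3 + 2*8 = 3 + 16 = 19)
H(-24, -208) + v(161) = 19 + 161² = 19 + 25921 = 25940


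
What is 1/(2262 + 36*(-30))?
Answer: 1/1182 ≈ 0.00084602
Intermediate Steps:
1/(2262 + 36*(-30)) = 1/(2262 - 1080) = 1/1182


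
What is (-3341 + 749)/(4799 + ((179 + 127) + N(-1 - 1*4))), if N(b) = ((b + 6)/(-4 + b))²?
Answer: -104976/206753 ≈ -0.50774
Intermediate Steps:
N(b) = (6 + b)²/(-4 + b)² (N(b) = ((6 + b)/(-4 + b))² = (6 + b)²/(-4 + b)²)
(-3341 + 749)/(4799 + ((179 + 127) + N(-1 - 1*4))) = (-3341 + 749)/(4799 + ((179 + 127) + (6 + (-1 - 1*4))²/(-4 + (-1 - 1*4))²)) = -2592/(4799 + (306 + (6 + (-1 - 4))²/(-4 + (-1 - 4))²)) = -2592/(4799 + (306 + (6 - 5)²/(-4 - 5)²)) = -2592/(4799 + (306 + 1²/(-9)²)) = -2592/(4799 + (306 + (1/81)*1)) = -2592/(4799 + (306 + 1/81)) = -2592/(4799 + 24787/81) = -2592/413506/81 = -2592*81/413506 = -104976/206753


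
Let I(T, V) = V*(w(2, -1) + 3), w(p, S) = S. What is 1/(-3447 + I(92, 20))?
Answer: -1/3407 ≈ -0.00029351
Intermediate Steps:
I(T, V) = 2*V (I(T, V) = V*(-1 + 3) = V*2 = 2*V)
1/(-3447 + I(92, 20)) = 1/(-3447 + 2*20) = 1/(-3447 + 40) = 1/(-3407) = -1/3407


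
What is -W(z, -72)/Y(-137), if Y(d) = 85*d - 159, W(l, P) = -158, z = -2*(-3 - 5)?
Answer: -79/5902 ≈ -0.013385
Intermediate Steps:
z = 16 (z = -2*(-8) = 16)
Y(d) = -159 + 85*d
-W(z, -72)/Y(-137) = -(-158)/(-159 + 85*(-137)) = -(-158)/(-159 - 11645) = -(-158)/(-11804) = -(-158)*(-1)/11804 = -1*79/5902 = -79/5902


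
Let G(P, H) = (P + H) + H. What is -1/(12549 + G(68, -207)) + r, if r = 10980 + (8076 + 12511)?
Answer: 385212100/12203 ≈ 31567.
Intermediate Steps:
r = 31567 (r = 10980 + 20587 = 31567)
G(P, H) = P + 2*H (G(P, H) = (H + P) + H = P + 2*H)
-1/(12549 + G(68, -207)) + r = -1/(12549 + (68 + 2*(-207))) + 31567 = -1/(12549 + (68 - 414)) + 31567 = -1/(12549 - 346) + 31567 = -1/12203 + 31567 = 385212100/12203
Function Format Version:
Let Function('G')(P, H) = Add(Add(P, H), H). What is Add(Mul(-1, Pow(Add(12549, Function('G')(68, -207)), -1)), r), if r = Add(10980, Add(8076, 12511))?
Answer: Rational(385212100, 12203) ≈ 31567.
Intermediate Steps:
r = 31567 (r = Add(10980, 20587) = 31567)
Function('G')(P, H) = Add(P, Mul(2, H)) (Function('G')(P, H) = Add(Add(H, P), H) = Add(P, Mul(2, H)))
Add(Mul(-1, Pow(Add(12549, Function('G')(68, -207)), -1)), r) = Add(Mul(-1, Pow(Add(12549, Add(68, Mul(2, -207))), -1)), 31567) = Add(Mul(-1, Pow(Add(12549, Add(68, -414)), -1)), 31567) = Add(Mul(-1, Pow(Add(12549, -346), -1)), 31567) = Add(Mul(-1, Pow(12203, -1)), 31567) = Add(Mul(-1, Rational(1, 12203)), 31567) = Add(Rational(-1, 12203), 31567) = Rational(385212100, 12203)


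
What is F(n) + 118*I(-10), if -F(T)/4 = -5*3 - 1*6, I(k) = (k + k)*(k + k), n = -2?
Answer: 47284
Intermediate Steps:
I(k) = 4*k**2 (I(k) = (2*k)*(2*k) = 4*k**2)
F(T) = 84 (F(T) = -4*(-5*3 - 1*6) = -4*(-15 - 6) = -4*(-21) = 84)
F(n) + 118*I(-10) = 84 + 118*(4*(-10)**2) = 84 + 118*(4*100) = 84 + 118*400 = 84 + 47200 = 47284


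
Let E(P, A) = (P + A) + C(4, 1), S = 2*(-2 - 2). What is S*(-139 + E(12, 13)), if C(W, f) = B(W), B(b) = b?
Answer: 880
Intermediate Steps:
C(W, f) = W
S = -8 (S = 2*(-4) = -8)
E(P, A) = 4 + A + P (E(P, A) = (P + A) + 4 = (A + P) + 4 = 4 + A + P)
S*(-139 + E(12, 13)) = -8*(-139 + (4 + 13 + 12)) = -8*(-139 + 29) = -8*(-110) = 880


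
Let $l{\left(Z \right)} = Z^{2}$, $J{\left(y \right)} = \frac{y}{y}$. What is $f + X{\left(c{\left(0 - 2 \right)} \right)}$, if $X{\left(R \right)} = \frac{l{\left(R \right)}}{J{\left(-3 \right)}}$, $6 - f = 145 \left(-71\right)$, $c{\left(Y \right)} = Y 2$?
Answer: $10317$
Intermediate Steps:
$c{\left(Y \right)} = 2 Y$
$f = 10301$ ($f = 6 - 145 \left(-71\right) = 6 - -10295 = 6 + 10295 = 10301$)
$J{\left(y \right)} = 1$
$X{\left(R \right)} = R^{2}$ ($X{\left(R \right)} = \frac{R^{2}}{1} = R^{2} \cdot 1 = R^{2}$)
$f + X{\left(c{\left(0 - 2 \right)} \right)} = 10301 + \left(2 \left(0 - 2\right)\right)^{2} = 10301 + \left(2 \left(-2\right)\right)^{2} = 10301 + \left(-4\right)^{2} = 10301 + 16 = 10317$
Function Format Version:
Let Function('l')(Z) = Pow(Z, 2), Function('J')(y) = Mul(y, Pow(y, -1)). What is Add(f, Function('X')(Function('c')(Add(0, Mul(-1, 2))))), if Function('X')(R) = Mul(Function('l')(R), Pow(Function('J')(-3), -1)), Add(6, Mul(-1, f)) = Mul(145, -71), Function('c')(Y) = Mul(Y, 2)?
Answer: 10317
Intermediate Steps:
Function('c')(Y) = Mul(2, Y)
f = 10301 (f = Add(6, Mul(-1, Mul(145, -71))) = Add(6, Mul(-1, -10295)) = Add(6, 10295) = 10301)
Function('J')(y) = 1
Function('X')(R) = Pow(R, 2) (Function('X')(R) = Mul(Pow(R, 2), Pow(1, -1)) = Mul(Pow(R, 2), 1) = Pow(R, 2))
Add(f, Function('X')(Function('c')(Add(0, Mul(-1, 2))))) = Add(10301, Pow(Mul(2, Add(0, Mul(-1, 2))), 2)) = Add(10301, Pow(Mul(2, Add(0, -2)), 2)) = Add(10301, Pow(Mul(2, -2), 2)) = Add(10301, Pow(-4, 2)) = Add(10301, 16) = 10317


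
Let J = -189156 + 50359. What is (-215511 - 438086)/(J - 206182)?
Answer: 653597/344979 ≈ 1.8946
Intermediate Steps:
J = -138797
(-215511 - 438086)/(J - 206182) = (-215511 - 438086)/(-138797 - 206182) = -653597/(-344979) = -653597*(-1/344979) = 653597/344979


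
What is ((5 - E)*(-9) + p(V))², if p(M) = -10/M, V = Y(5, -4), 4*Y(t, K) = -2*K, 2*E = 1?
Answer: 8281/4 ≈ 2070.3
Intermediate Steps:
E = ½ (E = (½)*1 = ½ ≈ 0.50000)
Y(t, K) = -K/2 (Y(t, K) = (-2*K)/4 = -K/2)
V = 2 (V = -½*(-4) = 2)
((5 - E)*(-9) + p(V))² = ((5 - 1*½)*(-9) - 10/2)² = ((5 - ½)*(-9) - 10*½)² = ((9/2)*(-9) - 5)² = (-81/2 - 5)² = (-91/2)² = 8281/4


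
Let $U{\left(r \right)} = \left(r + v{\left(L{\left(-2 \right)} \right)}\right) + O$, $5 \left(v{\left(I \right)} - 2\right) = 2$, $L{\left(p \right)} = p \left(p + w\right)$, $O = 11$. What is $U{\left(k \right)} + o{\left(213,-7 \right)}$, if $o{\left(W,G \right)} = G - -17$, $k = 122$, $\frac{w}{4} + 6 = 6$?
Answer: $\frac{727}{5} \approx 145.4$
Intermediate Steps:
$w = 0$ ($w = -24 + 4 \cdot 6 = -24 + 24 = 0$)
$L{\left(p \right)} = p^{2}$ ($L{\left(p \right)} = p \left(p + 0\right) = p p = p^{2}$)
$v{\left(I \right)} = \frac{12}{5}$ ($v{\left(I \right)} = 2 + \frac{1}{5} \cdot 2 = 2 + \frac{2}{5} = \frac{12}{5}$)
$U{\left(r \right)} = \frac{67}{5} + r$ ($U{\left(r \right)} = \left(r + \frac{12}{5}\right) + 11 = \left(\frac{12}{5} + r\right) + 11 = \frac{67}{5} + r$)
$o{\left(W,G \right)} = 17 + G$ ($o{\left(W,G \right)} = G + 17 = 17 + G$)
$U{\left(k \right)} + o{\left(213,-7 \right)} = \left(\frac{67}{5} + 122\right) + \left(17 - 7\right) = \frac{677}{5} + 10 = \frac{727}{5}$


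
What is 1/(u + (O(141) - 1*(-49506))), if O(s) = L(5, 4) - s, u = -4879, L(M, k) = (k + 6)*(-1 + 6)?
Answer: 1/44536 ≈ 2.2454e-5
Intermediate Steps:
L(M, k) = 30 + 5*k (L(M, k) = (6 + k)*5 = 30 + 5*k)
O(s) = 50 - s (O(s) = (30 + 5*4) - s = (30 + 20) - s = 50 - s)
1/(u + (O(141) - 1*(-49506))) = 1/(-4879 + ((50 - 1*141) - 1*(-49506))) = 1/(-4879 + ((50 - 141) + 49506)) = 1/(-4879 + (-91 + 49506)) = 1/(-4879 + 49415) = 1/44536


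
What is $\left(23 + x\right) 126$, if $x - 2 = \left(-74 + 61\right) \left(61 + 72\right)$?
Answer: $-214704$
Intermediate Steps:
$x = -1727$ ($x = 2 + \left(-74 + 61\right) \left(61 + 72\right) = 2 - 1729 = -1727$)
$\left(23 + x\right) 126 = \left(23 - 1727\right) 126 = \left(-1704\right) 126 = -214704$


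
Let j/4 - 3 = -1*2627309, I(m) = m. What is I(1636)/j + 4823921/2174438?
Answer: 3168256810421/1428228501007 ≈ 2.2183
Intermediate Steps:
j = -10509224 (j = 12 + 4*(-1*2627309) = 12 + 4*(-2627309) = 12 - 10509236 = -10509224)
I(1636)/j + 4823921/2174438 = 1636/(-10509224) + 4823921/2174438 = 1636*(-1/10509224) + 4823921*(1/2174438) = -409/2627306 + 4823921/2174438 = 3168256810421/1428228501007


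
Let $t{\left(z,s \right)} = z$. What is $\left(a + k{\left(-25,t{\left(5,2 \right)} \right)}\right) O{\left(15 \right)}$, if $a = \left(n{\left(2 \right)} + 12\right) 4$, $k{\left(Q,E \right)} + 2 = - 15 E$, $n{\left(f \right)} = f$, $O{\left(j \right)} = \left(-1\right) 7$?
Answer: $147$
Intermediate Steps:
$O{\left(j \right)} = -7$
$k{\left(Q,E \right)} = -2 - 15 E$
$a = 56$ ($a = \left(2 + 12\right) 4 = 14 \cdot 4 = 56$)
$\left(a + k{\left(-25,t{\left(5,2 \right)} \right)}\right) O{\left(15 \right)} = \left(56 - 77\right) \left(-7\right) = \left(-21\right) \left(-7\right) = 147$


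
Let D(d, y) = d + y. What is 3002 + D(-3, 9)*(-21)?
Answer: 2876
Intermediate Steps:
3002 + D(-3, 9)*(-21) = 3002 + (-3 + 9)*(-21) = 3002 + 6*(-21) = 3002 - 126 = 2876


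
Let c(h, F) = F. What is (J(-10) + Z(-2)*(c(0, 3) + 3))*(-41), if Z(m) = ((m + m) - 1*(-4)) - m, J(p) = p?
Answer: -82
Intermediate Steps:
Z(m) = 4 + m (Z(m) = (2*m + 4) - m = (4 + 2*m) - m = 4 + m)
(J(-10) + Z(-2)*(c(0, 3) + 3))*(-41) = (-10 + (4 - 2)*(3 + 3))*(-41) = (-10 + 2*6)*(-41) = (-10 + 12)*(-41) = 2*(-41) = -82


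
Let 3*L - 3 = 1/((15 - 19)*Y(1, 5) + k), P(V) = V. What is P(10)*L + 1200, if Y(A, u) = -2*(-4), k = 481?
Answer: 1629880/1347 ≈ 1210.0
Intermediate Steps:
Y(A, u) = 8
L = 1348/1347 (L = 1 + 1/(3*((15 - 19)*8 + 481)) = 1 + 1/(3*(-4*8 + 481)) = 1 + 1/(3*(-32 + 481)) = 1 + (⅓)/449 = 1 + (⅓)*(1/449) = 1 + 1/1347 = 1348/1347 ≈ 1.0007)
P(10)*L + 1200 = 10*(1348/1347) + 1200 = 13480/1347 + 1200 = 1629880/1347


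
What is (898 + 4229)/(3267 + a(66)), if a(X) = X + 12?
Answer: 1709/1115 ≈ 1.5327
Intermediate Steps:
a(X) = 12 + X
(898 + 4229)/(3267 + a(66)) = (898 + 4229)/(3267 + (12 + 66)) = 5127/(3267 + 78) = 5127/3345 = 5127*(1/3345) = 1709/1115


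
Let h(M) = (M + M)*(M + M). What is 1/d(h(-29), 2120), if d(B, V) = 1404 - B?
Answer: -1/1960 ≈ -0.00051020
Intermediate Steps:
h(M) = 4*M² (h(M) = (2*M)*(2*M) = 4*M²)
1/d(h(-29), 2120) = 1/(1404 - 4*(-29)²) = 1/(1404 - 4*841) = 1/(1404 - 1*3364) = 1/(1404 - 3364) = 1/(-1960) = -1/1960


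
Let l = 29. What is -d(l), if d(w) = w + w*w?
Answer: -870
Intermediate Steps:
d(w) = w + w**2
-d(l) = -29*(1 + 29) = -29*30 = -1*870 = -870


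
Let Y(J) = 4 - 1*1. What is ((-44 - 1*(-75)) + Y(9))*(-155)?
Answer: -5270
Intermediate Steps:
Y(J) = 3 (Y(J) = 4 - 1 = 3)
((-44 - 1*(-75)) + Y(9))*(-155) = ((-44 - 1*(-75)) + 3)*(-155) = ((-44 + 75) + 3)*(-155) = (31 + 3)*(-155) = 34*(-155) = -5270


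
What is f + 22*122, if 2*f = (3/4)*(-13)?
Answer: 21433/8 ≈ 2679.1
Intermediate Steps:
f = -39/8 (f = ((3/4)*(-13))/2 = ((3*(¼))*(-13))/2 = ((¾)*(-13))/2 = (½)*(-39/4) = -39/8 ≈ -4.8750)
f + 22*122 = -39/8 + 22*122 = -39/8 + 2684 = 21433/8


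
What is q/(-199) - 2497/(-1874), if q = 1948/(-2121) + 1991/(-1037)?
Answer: 1104626077369/820242159702 ≈ 1.3467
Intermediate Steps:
q = -6242987/2199477 (q = 1948*(-1/2121) + 1991*(-1/1037) = -1948/2121 - 1991/1037 = -6242987/2199477 ≈ -2.8384)
q/(-199) - 2497/(-1874) = -6242987/2199477/(-199) - 2497/(-1874) = -6242987/2199477*(-1/199) - 2497*(-1/1874) = 6242987/437695923 + 2497/1874 = 1104626077369/820242159702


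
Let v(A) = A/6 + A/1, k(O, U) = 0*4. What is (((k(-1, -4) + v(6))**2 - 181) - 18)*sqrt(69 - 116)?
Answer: -150*I*sqrt(47) ≈ -1028.3*I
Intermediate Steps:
k(O, U) = 0
v(A) = 7*A/6 (v(A) = A*(1/6) + A*1 = A/6 + A = 7*A/6)
(((k(-1, -4) + v(6))**2 - 181) - 18)*sqrt(69 - 116) = (((0 + (7/6)*6)**2 - 181) - 18)*sqrt(69 - 116) = (((0 + 7)**2 - 181) - 18)*sqrt(-47) = ((7**2 - 181) - 18)*(I*sqrt(47)) = ((49 - 181) - 18)*(I*sqrt(47)) = (-132 - 18)*(I*sqrt(47)) = -150*I*sqrt(47)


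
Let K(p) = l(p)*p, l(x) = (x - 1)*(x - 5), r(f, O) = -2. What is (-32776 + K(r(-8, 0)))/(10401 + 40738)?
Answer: -32818/51139 ≈ -0.64174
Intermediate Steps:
l(x) = (-1 + x)*(-5 + x)
K(p) = p*(5 + p² - 6*p) (K(p) = (5 + p² - 6*p)*p = p*(5 + p² - 6*p))
(-32776 + K(r(-8, 0)))/(10401 + 40738) = (-32776 - 2*(5 + (-2)² - 6*(-2)))/(10401 + 40738) = (-32776 - 2*(5 + 4 + 12))/51139 = (-32776 - 2*21)*(1/51139) = (-32776 - 42)*(1/51139) = -32818*1/51139 = -32818/51139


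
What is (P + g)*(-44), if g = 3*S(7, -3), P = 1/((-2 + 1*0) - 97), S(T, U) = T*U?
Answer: 24952/9 ≈ 2772.4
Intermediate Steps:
P = -1/99 (P = 1/((-2 + 0) - 97) = 1/(-2 - 97) = 1/(-99) = -1/99 ≈ -0.010101)
g = -63 (g = 3*(7*(-3)) = 3*(-21) = -63)
(P + g)*(-44) = (-1/99 - 63)*(-44) = -6238/99*(-44) = 24952/9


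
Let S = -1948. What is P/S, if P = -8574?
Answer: 4287/974 ≈ 4.4014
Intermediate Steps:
P/S = -8574/(-1948) = -8574*(-1/1948) = 4287/974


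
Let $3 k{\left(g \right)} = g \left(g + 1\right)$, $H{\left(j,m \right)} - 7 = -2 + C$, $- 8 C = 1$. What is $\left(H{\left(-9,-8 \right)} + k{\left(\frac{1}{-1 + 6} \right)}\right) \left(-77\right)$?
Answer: $- \frac{76307}{200} \approx -381.54$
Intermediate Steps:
$C = - \frac{1}{8}$ ($C = \left(- \frac{1}{8}\right) 1 = - \frac{1}{8} \approx -0.125$)
$H{\left(j,m \right)} = \frac{39}{8}$ ($H{\left(j,m \right)} = 7 - \frac{17}{8} = \frac{39}{8}$)
$k{\left(g \right)} = \frac{g \left(1 + g\right)}{3}$ ($k{\left(g \right)} = \frac{g \left(g + 1\right)}{3} = \frac{g \left(1 + g\right)}{3}$)
$\left(H{\left(-9,-8 \right)} + k{\left(\frac{1}{-1 + 6} \right)}\right) \left(-77\right) = \left(\frac{39}{8} + \frac{1 + \frac{1}{-1 + 6}}{3 \left(-1 + 6\right)}\right) \left(-77\right) = \left(\frac{39}{8} + \frac{1 + \frac{1}{5}}{3 \cdot 5}\right) \left(-77\right) = \left(\frac{39}{8} + \frac{1}{3} \cdot \frac{1}{5} \left(1 + \frac{1}{5}\right)\right) \left(-77\right) = \left(\frac{39}{8} + \frac{1}{3} \cdot \frac{1}{5} \cdot \frac{6}{5}\right) \left(-77\right) = \left(\frac{39}{8} + \frac{2}{25}\right) \left(-77\right) = \frac{991}{200} \left(-77\right) = - \frac{76307}{200}$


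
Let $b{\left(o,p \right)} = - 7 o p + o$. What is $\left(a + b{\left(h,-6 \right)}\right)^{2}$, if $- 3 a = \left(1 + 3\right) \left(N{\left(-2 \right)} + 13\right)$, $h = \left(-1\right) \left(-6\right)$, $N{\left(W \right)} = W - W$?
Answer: $\frac{521284}{9} \approx 57920.0$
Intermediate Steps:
$N{\left(W \right)} = 0$
$h = 6$
$a = - \frac{52}{3}$ ($a = - \frac{\left(1 + 3\right) \left(0 + 13\right)}{3} = - \frac{4 \cdot 13}{3} = \left(- \frac{1}{3}\right) 52 = - \frac{52}{3} \approx -17.333$)
$b{\left(o,p \right)} = o - 7 o p$ ($b{\left(o,p \right)} = - 7 o p + o = o - 7 o p$)
$\left(a + b{\left(h,-6 \right)}\right)^{2} = \left(- \frac{52}{3} + 6 \left(1 - -42\right)\right)^{2} = \left(- \frac{52}{3} + 6 \left(1 + 42\right)\right)^{2} = \left(- \frac{52}{3} + 6 \cdot 43\right)^{2} = \left(- \frac{52}{3} + 258\right)^{2} = \left(\frac{722}{3}\right)^{2} = \frac{521284}{9}$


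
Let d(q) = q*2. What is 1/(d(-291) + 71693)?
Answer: 1/71111 ≈ 1.4063e-5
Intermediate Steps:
d(q) = 2*q
1/(d(-291) + 71693) = 1/(2*(-291) + 71693) = 1/(-582 + 71693) = 1/71111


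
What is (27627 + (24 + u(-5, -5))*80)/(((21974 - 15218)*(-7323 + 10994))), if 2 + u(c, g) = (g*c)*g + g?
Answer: 6329/8267092 ≈ 0.00076557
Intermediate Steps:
u(c, g) = -2 + g + c*g² (u(c, g) = -2 + ((g*c)*g + g) = -2 + ((c*g)*g + g) = -2 + (c*g² + g) = -2 + (g + c*g²) = -2 + g + c*g²)
(27627 + (24 + u(-5, -5))*80)/(((21974 - 15218)*(-7323 + 10994))) = (27627 + (24 + (-2 - 5 - 5*(-5)²))*80)/(((21974 - 15218)*(-7323 + 10994))) = (27627 + (24 + (-2 - 5 - 5*25))*80)/((6756*3671)) = (27627 + (24 + (-2 - 5 - 125))*80)/24801276 = (27627 + (24 - 132)*80)*(1/24801276) = (27627 - 108*80)*(1/24801276) = (27627 - 8640)*(1/24801276) = 18987*(1/24801276) = 6329/8267092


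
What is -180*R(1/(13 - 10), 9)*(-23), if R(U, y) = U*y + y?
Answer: 49680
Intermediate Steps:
R(U, y) = y + U*y
-180*R(1/(13 - 10), 9)*(-23) = -1620*(1 + 1/(13 - 10))*(-23) = -1620*(1 + 1/3)*(-23) = -1620*4/3*(-23) = -180*12*(-23) = -2160*(-23) = 49680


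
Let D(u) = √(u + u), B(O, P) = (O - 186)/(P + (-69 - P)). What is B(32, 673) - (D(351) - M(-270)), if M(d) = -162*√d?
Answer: 154/69 - 3*√78 - 486*I*√30 ≈ -24.263 - 2661.9*I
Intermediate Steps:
B(O, P) = 62/23 - O/69 (B(O, P) = (-186 + O)/(-69) = (-186 + O)*(-1/69) = 62/23 - O/69)
D(u) = √2*√u (D(u) = √(2*u) = √2*√u)
B(32, 673) - (D(351) - M(-270)) = (62/23 - 1/69*32) - (√2*√351 - (-162)*√(-270)) = (62/23 - 32/69) - (√2*(3*√39) - (-162)*3*I*√30) = 154/69 - (3*√78 - (-486)*I*√30) = 154/69 - (3*√78 + 486*I*√30) = 154/69 + (-3*√78 - 486*I*√30) = 154/69 - 3*√78 - 486*I*√30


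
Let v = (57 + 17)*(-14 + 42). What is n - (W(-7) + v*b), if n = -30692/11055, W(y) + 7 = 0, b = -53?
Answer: 1214062573/11055 ≈ 1.0982e+5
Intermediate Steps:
W(y) = -7 (W(y) = -7 + 0 = -7)
v = 2072 (v = 74*28 = 2072)
n = -30692/11055 (n = -30692*1/11055 = -30692/11055 ≈ -2.7763)
n - (W(-7) + v*b) = -30692/11055 - (-7 + 2072*(-53)) = -30692/11055 - (-7 - 109816) = -30692/11055 - 1*(-109823) = -30692/11055 + 109823 = 1214062573/11055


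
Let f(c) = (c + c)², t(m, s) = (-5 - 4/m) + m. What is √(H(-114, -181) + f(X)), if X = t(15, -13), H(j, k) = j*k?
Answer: √4727914/15 ≈ 144.96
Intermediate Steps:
t(m, s) = -5 + m - 4/m
X = 146/15 (X = -5 + 15 - 4/15 = 146/15 ≈ 9.7333)
f(c) = 4*c² (f(c) = (2*c)² = 4*c²)
√(H(-114, -181) + f(X)) = √(-114*(-181) + 4*(146/15)²) = √(20634 + 4*(21316/225)) = √(20634 + 85264/225) = √(4727914/225) = √4727914/15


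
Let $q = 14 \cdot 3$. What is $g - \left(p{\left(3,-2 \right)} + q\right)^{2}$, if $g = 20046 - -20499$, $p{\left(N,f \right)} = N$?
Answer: $38520$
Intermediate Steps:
$q = 42$
$g = 40545$ ($g = 20046 + 20499 = 40545$)
$g - \left(p{\left(3,-2 \right)} + q\right)^{2} = 40545 - \left(3 + 42\right)^{2} = 40545 - 45^{2} = 40545 - 2025 = 38520$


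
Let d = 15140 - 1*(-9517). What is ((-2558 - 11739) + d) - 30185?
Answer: -19825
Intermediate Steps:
d = 24657 (d = 15140 + 9517 = 24657)
((-2558 - 11739) + d) - 30185 = ((-2558 - 11739) + 24657) - 30185 = (-14297 + 24657) - 30185 = 10360 - 30185 = -19825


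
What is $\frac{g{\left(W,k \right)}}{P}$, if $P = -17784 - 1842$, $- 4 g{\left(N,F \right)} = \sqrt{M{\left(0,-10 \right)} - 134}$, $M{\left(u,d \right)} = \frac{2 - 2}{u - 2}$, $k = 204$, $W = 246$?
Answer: $\frac{i \sqrt{134}}{78504} \approx 0.00014746 i$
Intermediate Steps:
$M{\left(u,d \right)} = 0$ ($M{\left(u,d \right)} = \frac{0}{-2 + u} = 0$)
$g{\left(N,F \right)} = - \frac{i \sqrt{134}}{4}$ ($g{\left(N,F \right)} = - \frac{\sqrt{0 - 134}}{4} = - \frac{\sqrt{-134}}{4} = - \frac{i \sqrt{134}}{4}$)
$P = -19626$
$\frac{g{\left(W,k \right)}}{P} = \frac{\left(- \frac{1}{4}\right) i \sqrt{134}}{-19626} = - \frac{i \sqrt{134}}{4} \left(- \frac{1}{19626}\right) = \frac{i \sqrt{134}}{78504}$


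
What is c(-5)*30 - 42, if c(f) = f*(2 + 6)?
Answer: -1242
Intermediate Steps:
c(f) = 8*f (c(f) = f*8 = 8*f)
c(-5)*30 - 42 = (8*(-5))*30 - 42 = -40*30 - 42 = -1200 - 42 = -1242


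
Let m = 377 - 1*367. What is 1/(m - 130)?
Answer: -1/120 ≈ -0.0083333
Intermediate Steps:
m = 10 (m = 377 - 367 = 10)
1/(m - 130) = 1/(10 - 130) = 1/(-120) = -1/120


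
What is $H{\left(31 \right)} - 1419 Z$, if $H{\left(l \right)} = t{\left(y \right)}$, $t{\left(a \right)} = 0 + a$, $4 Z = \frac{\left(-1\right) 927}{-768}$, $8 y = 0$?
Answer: $- \frac{438471}{1024} \approx -428.19$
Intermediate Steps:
$y = 0$ ($y = \frac{1}{8} \cdot 0 = 0$)
$Z = \frac{309}{1024}$ ($Z = \frac{\left(-1\right) 927 \frac{1}{-768}}{4} = \frac{\left(-927\right) \left(- \frac{1}{768}\right)}{4} = \frac{1}{4} \cdot \frac{309}{256} = \frac{309}{1024} \approx 0.30176$)
$t{\left(a \right)} = a$
$H{\left(l \right)} = 0$
$H{\left(31 \right)} - 1419 Z = 0 - \frac{438471}{1024} = - \frac{438471}{1024}$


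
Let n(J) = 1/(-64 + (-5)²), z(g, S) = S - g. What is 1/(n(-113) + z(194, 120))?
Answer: -39/2887 ≈ -0.013509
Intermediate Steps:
n(J) = -1/39 (n(J) = 1/(-64 + 25) = 1/(-39) = -1/39)
1/(n(-113) + z(194, 120)) = 1/(-1/39 + (120 - 1*194)) = 1/(-1/39 + (120 - 194)) = 1/(-1/39 - 74) = 1/(-2887/39) = -39/2887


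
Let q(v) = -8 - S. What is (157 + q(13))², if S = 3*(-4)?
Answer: 25921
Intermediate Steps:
S = -12
q(v) = 4 (q(v) = -8 - 1*(-12) = -8 + 12 = 4)
(157 + q(13))² = (157 + 4)² = 161² = 25921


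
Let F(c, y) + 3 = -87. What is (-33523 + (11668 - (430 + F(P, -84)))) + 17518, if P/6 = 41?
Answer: -4677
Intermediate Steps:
P = 246 (P = 6*41 = 246)
F(c, y) = -90 (F(c, y) = -3 - 87 = -90)
(-33523 + (11668 - (430 + F(P, -84)))) + 17518 = (-33523 + (11668 - (430 - 90))) + 17518 = (-33523 + (11668 - 1*340)) + 17518 = (-33523 + (11668 - 340)) + 17518 = (-33523 + 11328) + 17518 = -22195 + 17518 = -4677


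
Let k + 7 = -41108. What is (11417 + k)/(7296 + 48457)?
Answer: -29698/55753 ≈ -0.53267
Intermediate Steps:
k = -41115 (k = -7 - 41108 = -41115)
(11417 + k)/(7296 + 48457) = (11417 - 41115)/(7296 + 48457) = -29698/55753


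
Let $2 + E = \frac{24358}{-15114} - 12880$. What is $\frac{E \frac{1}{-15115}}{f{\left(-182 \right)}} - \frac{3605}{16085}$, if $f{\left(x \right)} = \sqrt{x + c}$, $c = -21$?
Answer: $- \frac{721}{3217} - \frac{13908779 i \sqrt{203}}{3312497595} \approx -0.22412 - 0.059825 i$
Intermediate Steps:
$f{\left(x \right)} = \sqrt{-21 + x}$ ($f{\left(x \right)} = \sqrt{x - 21} = \sqrt{-21 + x}$)
$E = - \frac{97361453}{7557}$ ($E = -2 + \left(\frac{24358}{-15114} - 12880\right) = -2 + \left(24358 \left(- \frac{1}{15114}\right) - 12880\right) = -2 - \frac{97346339}{7557} = - \frac{97361453}{7557} \approx -12884.0$)
$\frac{E \frac{1}{-15115}}{f{\left(-182 \right)}} - \frac{3605}{16085} = \frac{\left(- \frac{97361453}{7557}\right) \frac{1}{-15115}}{\sqrt{-21 - 182}} - \frac{3605}{16085} = \frac{\left(- \frac{97361453}{7557}\right) \left(- \frac{1}{15115}\right)}{\sqrt{-203}} - \frac{721}{3217} = \frac{97361453}{114224055 i \sqrt{203}} - \frac{721}{3217} = \frac{97361453 \left(- \frac{i \sqrt{203}}{203}\right)}{114224055} - \frac{721}{3217} = - \frac{13908779 i \sqrt{203}}{3312497595} - \frac{721}{3217} = - \frac{721}{3217} - \frac{13908779 i \sqrt{203}}{3312497595}$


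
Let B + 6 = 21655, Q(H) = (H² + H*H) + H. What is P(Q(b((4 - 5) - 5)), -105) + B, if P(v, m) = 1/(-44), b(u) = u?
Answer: 952555/44 ≈ 21649.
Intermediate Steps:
Q(H) = H + 2*H² (Q(H) = (H² + H²) + H = 2*H² + H = H + 2*H²)
P(v, m) = -1/44
B = 21649 (B = -6 + 21655 = 21649)
P(Q(b((4 - 5) - 5)), -105) + B = -1/44 + 21649 = 952555/44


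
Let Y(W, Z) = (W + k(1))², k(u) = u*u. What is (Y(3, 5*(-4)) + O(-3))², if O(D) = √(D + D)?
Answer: (16 + I*√6)² ≈ 250.0 + 78.384*I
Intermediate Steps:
k(u) = u²
O(D) = √2*√D (O(D) = √(2*D) = √2*√D)
Y(W, Z) = (1 + W)² (Y(W, Z) = (W + 1²)² = (W + 1)² = (1 + W)²)
(Y(3, 5*(-4)) + O(-3))² = ((1 + 3)² + √2*√(-3))² = (4² + √2*(I*√3))² = (16 + I*√6)²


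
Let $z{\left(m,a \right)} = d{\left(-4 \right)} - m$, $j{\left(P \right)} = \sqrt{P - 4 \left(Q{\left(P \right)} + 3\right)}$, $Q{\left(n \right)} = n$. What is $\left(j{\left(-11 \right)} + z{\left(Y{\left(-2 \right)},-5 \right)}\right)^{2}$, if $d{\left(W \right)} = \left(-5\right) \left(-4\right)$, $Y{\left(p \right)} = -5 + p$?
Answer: $\left(27 + \sqrt{21}\right)^{2} \approx 997.46$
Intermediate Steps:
$d{\left(W \right)} = 20$
$j{\left(P \right)} = \sqrt{-12 - 3 P}$ ($j{\left(P \right)} = \sqrt{P - 4 \left(P + 3\right)} = \sqrt{P - 4 \left(3 + P\right)} = \sqrt{P - \left(12 + 4 P\right)} = \sqrt{-12 - 3 P}$)
$z{\left(m,a \right)} = 20 - m$
$\left(j{\left(-11 \right)} + z{\left(Y{\left(-2 \right)},-5 \right)}\right)^{2} = \left(\sqrt{-12 - -33} + \left(20 - \left(-5 - 2\right)\right)\right)^{2} = \left(\sqrt{-12 + 33} + \left(20 - -7\right)\right)^{2} = \left(\sqrt{21} + \left(20 + 7\right)\right)^{2} = \left(\sqrt{21} + 27\right)^{2} = \left(27 + \sqrt{21}\right)^{2}$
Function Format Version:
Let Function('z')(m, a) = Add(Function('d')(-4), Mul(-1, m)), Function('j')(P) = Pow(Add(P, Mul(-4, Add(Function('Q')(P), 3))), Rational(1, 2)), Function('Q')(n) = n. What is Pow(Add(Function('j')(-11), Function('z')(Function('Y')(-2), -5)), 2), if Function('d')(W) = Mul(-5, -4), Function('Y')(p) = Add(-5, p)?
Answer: Pow(Add(27, Pow(21, Rational(1, 2))), 2) ≈ 997.46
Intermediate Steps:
Function('d')(W) = 20
Function('j')(P) = Pow(Add(-12, Mul(-3, P)), Rational(1, 2)) (Function('j')(P) = Pow(Add(P, Mul(-4, Add(P, 3))), Rational(1, 2)) = Pow(Add(P, Mul(-4, Add(3, P))), Rational(1, 2)) = Pow(Add(P, Add(-12, Mul(-4, P))), Rational(1, 2)) = Pow(Add(-12, Mul(-3, P)), Rational(1, 2)))
Function('z')(m, a) = Add(20, Mul(-1, m))
Pow(Add(Function('j')(-11), Function('z')(Function('Y')(-2), -5)), 2) = Pow(Add(Pow(Add(-12, Mul(-3, -11)), Rational(1, 2)), Add(20, Mul(-1, Add(-5, -2)))), 2) = Pow(Add(Pow(Add(-12, 33), Rational(1, 2)), Add(20, Mul(-1, -7))), 2) = Pow(Add(Pow(21, Rational(1, 2)), Add(20, 7)), 2) = Pow(Add(Pow(21, Rational(1, 2)), 27), 2) = Pow(Add(27, Pow(21, Rational(1, 2))), 2)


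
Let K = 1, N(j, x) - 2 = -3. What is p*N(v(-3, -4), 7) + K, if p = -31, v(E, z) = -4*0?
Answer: 32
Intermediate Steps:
v(E, z) = 0
N(j, x) = -1 (N(j, x) = 2 - 3 = -1)
p*N(v(-3, -4), 7) + K = -31*(-1) + 1 = 31 + 1 = 32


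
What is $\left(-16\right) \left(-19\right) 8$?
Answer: $2432$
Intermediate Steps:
$\left(-16\right) \left(-19\right) 8 = 304 \cdot 8 = 2432$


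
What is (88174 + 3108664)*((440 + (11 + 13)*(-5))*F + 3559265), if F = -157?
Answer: 11217784462950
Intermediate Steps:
(88174 + 3108664)*((440 + (11 + 13)*(-5))*F + 3559265) = (88174 + 3108664)*((440 + (11 + 13)*(-5))*(-157) + 3559265) = 3196838*((440 + 24*(-5))*(-157) + 3559265) = 3196838*((440 - 120)*(-157) + 3559265) = 3196838*(320*(-157) + 3559265) = 3196838*(-50240 + 3559265) = 3196838*3509025 = 11217784462950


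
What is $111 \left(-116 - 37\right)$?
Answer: $-16983$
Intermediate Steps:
$111 \left(-116 - 37\right) = 111 \left(-153\right) = -16983$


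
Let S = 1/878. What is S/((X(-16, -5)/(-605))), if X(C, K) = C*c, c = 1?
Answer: 605/14048 ≈ 0.043067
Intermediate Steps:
X(C, K) = C (X(C, K) = C*1 = C)
S = 1/878 ≈ 0.0011390
S/((X(-16, -5)/(-605))) = 1/(878*((-16/(-605)))) = 1/(878*((-16*(-1/605)))) = 1/(878*(16/605)) = (1/878)*(605/16) = 605/14048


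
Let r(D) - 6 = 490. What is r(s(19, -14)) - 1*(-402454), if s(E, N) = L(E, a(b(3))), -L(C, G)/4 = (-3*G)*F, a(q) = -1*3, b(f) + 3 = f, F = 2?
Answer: 402950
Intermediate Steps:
b(f) = -3 + f
a(q) = -3
L(C, G) = 24*G (L(C, G) = -4*(-3*G)*2 = -(-24)*G = 24*G)
s(E, N) = -72 (s(E, N) = 24*(-3) = -72)
r(D) = 496 (r(D) = 6 + 490 = 496)
r(s(19, -14)) - 1*(-402454) = 496 - 1*(-402454) = 496 + 402454 = 402950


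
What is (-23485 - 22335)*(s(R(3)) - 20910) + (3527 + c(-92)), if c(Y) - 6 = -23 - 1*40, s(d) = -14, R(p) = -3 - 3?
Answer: 958741150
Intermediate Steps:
R(p) = -6
c(Y) = -57 (c(Y) = 6 + (-23 - 1*40) = 6 + (-23 - 40) = 6 - 63 = -57)
(-23485 - 22335)*(s(R(3)) - 20910) + (3527 + c(-92)) = (-23485 - 22335)*(-14 - 20910) + (3527 - 57) = -45820*(-20924) + 3470 = 958737680 + 3470 = 958741150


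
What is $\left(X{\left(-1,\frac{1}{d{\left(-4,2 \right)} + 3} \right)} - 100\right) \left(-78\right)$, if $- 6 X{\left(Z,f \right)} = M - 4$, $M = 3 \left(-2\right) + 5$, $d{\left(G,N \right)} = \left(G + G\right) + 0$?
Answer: $7735$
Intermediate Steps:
$d{\left(G,N \right)} = 2 G$ ($d{\left(G,N \right)} = 2 G + 0 = 2 G$)
$M = -1$ ($M = -6 + 5 = -1$)
$X{\left(Z,f \right)} = \frac{5}{6}$ ($X{\left(Z,f \right)} = - \frac{-1 - 4}{6} = \left(- \frac{1}{6}\right) \left(-5\right) = \frac{5}{6}$)
$\left(X{\left(-1,\frac{1}{d{\left(-4,2 \right)} + 3} \right)} - 100\right) \left(-78\right) = \left(\frac{5}{6} - 100\right) \left(-78\right) = \left(- \frac{595}{6}\right) \left(-78\right) = 7735$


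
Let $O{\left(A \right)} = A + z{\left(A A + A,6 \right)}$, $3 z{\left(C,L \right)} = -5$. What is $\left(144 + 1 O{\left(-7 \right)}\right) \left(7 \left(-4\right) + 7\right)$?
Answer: $-2842$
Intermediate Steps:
$z{\left(C,L \right)} = - \frac{5}{3}$ ($z{\left(C,L \right)} = \frac{1}{3} \left(-5\right) = - \frac{5}{3}$)
$O{\left(A \right)} = - \frac{5}{3} + A$ ($O{\left(A \right)} = A - \frac{5}{3} = - \frac{5}{3} + A$)
$\left(144 + 1 O{\left(-7 \right)}\right) \left(7 \left(-4\right) + 7\right) = \left(144 + 1 \left(- \frac{5}{3} - 7\right)\right) \left(7 \left(-4\right) + 7\right) = \left(144 + 1 \left(- \frac{26}{3}\right)\right) \left(-28 + 7\right) = \left(144 - \frac{26}{3}\right) \left(-21\right) = \frac{406}{3} \left(-21\right) = -2842$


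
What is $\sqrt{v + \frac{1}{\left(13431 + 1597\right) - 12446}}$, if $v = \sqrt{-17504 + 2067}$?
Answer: $\frac{\sqrt{2582 + 6666724 i \sqrt{15437}}}{2582} \approx 7.8818 + 7.8818 i$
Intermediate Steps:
$v = i \sqrt{15437}$ ($v = \sqrt{-15437} = i \sqrt{15437} \approx 124.25 i$)
$\sqrt{v + \frac{1}{\left(13431 + 1597\right) - 12446}} = \sqrt{i \sqrt{15437} + \frac{1}{\left(13431 + 1597\right) - 12446}} = \sqrt{i \sqrt{15437} + \frac{1}{15028 - 12446}} = \sqrt{i \sqrt{15437} + \frac{1}{2582}} = \sqrt{\frac{1}{2582} + i \sqrt{15437}}$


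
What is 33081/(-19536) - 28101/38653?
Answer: -609220343/251708336 ≈ -2.4203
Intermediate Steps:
33081/(-19536) - 28101/38653 = 33081*(-1/19536) - 28101*1/38653 = -11027/6512 - 28101/38653 = -609220343/251708336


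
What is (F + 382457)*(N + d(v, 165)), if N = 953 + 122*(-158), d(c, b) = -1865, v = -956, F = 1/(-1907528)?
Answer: -526003701568695/68126 ≈ -7.7210e+9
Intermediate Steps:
F = -1/1907528 ≈ -5.2424e-7
N = -18323 (N = 953 - 19276 = -18323)
(F + 382457)*(N + d(v, 165)) = (-1/1907528 + 382457)*(-18323 - 1865) = (729547436295/1907528)*(-20188) = -526003701568695/68126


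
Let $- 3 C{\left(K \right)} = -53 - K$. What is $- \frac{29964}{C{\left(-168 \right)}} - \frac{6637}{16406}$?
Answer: $\frac{1474004897}{1886690} \approx 781.26$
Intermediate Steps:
$C{\left(K \right)} = \frac{53}{3} + \frac{K}{3}$ ($C{\left(K \right)} = - \frac{-53 - K}{3} = \frac{53}{3} + \frac{K}{3}$)
$- \frac{29964}{C{\left(-168 \right)}} - \frac{6637}{16406} = - \frac{29964}{\frac{53}{3} + \frac{1}{3} \left(-168\right)} - \frac{6637}{16406} = - \frac{29964}{\frac{53}{3} - 56} - \frac{6637}{16406} = - \frac{29964}{- \frac{115}{3}} - \frac{6637}{16406} = \left(-29964\right) \left(- \frac{3}{115}\right) - \frac{6637}{16406} = \frac{89892}{115} - \frac{6637}{16406} = \frac{1474004897}{1886690}$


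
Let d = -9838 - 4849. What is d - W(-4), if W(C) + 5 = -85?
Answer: -14597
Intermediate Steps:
d = -14687
W(C) = -90 (W(C) = -5 - 85 = -90)
d - W(-4) = -14687 - 1*(-90) = -14687 + 90 = -14597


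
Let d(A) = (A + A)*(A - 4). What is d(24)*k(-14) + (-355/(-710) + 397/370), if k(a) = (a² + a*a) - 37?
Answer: 63048291/185 ≈ 3.4080e+5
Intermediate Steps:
d(A) = 2*A*(-4 + A) (d(A) = (2*A)*(-4 + A) = 2*A*(-4 + A))
k(a) = -37 + 2*a² (k(a) = (a² + a²) - 37 = 2*a² - 37 = -37 + 2*a²)
d(24)*k(-14) + (-355/(-710) + 397/370) = (2*24*(-4 + 24))*(-37 + 2*(-14)²) + (-355/(-710) + 397/370) = (2*24*20)*(-37 + 2*196) + (-355*(-1/710) + 397*(1/370)) = 960*(-37 + 392) + (½ + 397/370) = 960*355 + 291/185 = 340800 + 291/185 = 63048291/185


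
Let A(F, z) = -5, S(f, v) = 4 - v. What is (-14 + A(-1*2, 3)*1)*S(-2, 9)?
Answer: 95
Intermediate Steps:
(-14 + A(-1*2, 3)*1)*S(-2, 9) = (-14 - 5*1)*(4 - 1*9) = (-14 - 5)*(4 - 9) = -19*(-5) = 95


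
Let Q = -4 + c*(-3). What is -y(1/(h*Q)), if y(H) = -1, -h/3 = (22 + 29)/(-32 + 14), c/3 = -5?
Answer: 1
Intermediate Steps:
c = -15 (c = 3*(-5) = -15)
Q = 41 (Q = -4 - 15*(-3) = -4 + 45 = 41)
h = 17/2 (h = -3*(22 + 29)/(-32 + 14) = -153/(-18) = -153*(-1)/18 = -3*(-17/6) = 17/2 ≈ 8.5000)
-y(1/(h*Q)) = -1*(-1) = 1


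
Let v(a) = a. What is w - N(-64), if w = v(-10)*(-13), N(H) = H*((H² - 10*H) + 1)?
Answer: 303298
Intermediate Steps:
N(H) = H*(1 + H² - 10*H)
w = 130 (w = -10*(-13) = 130)
w - N(-64) = 130 - (-64)*(1 + (-64)² - 10*(-64)) = 130 - (-64)*(1 + 4096 + 640) = 130 - (-64)*4737 = 130 - 1*(-303168) = 130 + 303168 = 303298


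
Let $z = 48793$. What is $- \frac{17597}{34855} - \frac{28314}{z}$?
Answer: $- \frac{1845494891}{1700680015} \approx -1.0852$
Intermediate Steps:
$- \frac{17597}{34855} - \frac{28314}{z} = - \frac{17597}{34855} - \frac{28314}{48793} = - \frac{1845494891}{1700680015}$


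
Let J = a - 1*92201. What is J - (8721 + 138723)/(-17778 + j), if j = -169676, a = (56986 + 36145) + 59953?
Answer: 5706454663/93727 ≈ 60884.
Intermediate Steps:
a = 153084 (a = 93131 + 59953 = 153084)
J = 60883 (J = 153084 - 1*92201 = 153084 - 92201 = 60883)
J - (8721 + 138723)/(-17778 + j) = 60883 - (8721 + 138723)/(-17778 - 169676) = 60883 - 147444/(-187454) = 60883 - 147444*(-1)/187454 = 60883 - 1*(-73722/93727) = 60883 + 73722/93727 = 5706454663/93727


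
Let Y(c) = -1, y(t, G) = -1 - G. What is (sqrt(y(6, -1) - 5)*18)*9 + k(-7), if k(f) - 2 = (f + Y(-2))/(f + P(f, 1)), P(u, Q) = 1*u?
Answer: 18/7 + 162*I*sqrt(5) ≈ 2.5714 + 362.24*I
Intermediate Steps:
P(u, Q) = u
k(f) = 2 + (-1 + f)/(2*f) (k(f) = 2 + (f - 1)/(f + f) = 2 + (-1 + f)/((2*f)) = 2 + (-1 + f)*(1/(2*f)) = 2 + (-1 + f)/(2*f))
(sqrt(y(6, -1) - 5)*18)*9 + k(-7) = (sqrt((-1 - 1*(-1)) - 5)*18)*9 + (1/2)*(-1 + 5*(-7))/(-7) = (sqrt((-1 + 1) - 5)*18)*9 + (1/2)*(-1/7)*(-1 - 35) = (sqrt(0 - 5)*18)*9 + (1/2)*(-1/7)*(-36) = (sqrt(-5)*18)*9 + 18/7 = ((I*sqrt(5))*18)*9 + 18/7 = (18*I*sqrt(5))*9 + 18/7 = 162*I*sqrt(5) + 18/7 = 18/7 + 162*I*sqrt(5)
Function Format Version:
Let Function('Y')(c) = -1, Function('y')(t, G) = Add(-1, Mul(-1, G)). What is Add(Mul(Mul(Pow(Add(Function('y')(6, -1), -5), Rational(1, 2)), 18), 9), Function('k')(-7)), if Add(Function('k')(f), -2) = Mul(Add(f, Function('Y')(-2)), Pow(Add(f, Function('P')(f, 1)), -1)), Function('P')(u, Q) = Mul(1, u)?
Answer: Add(Rational(18, 7), Mul(162, I, Pow(5, Rational(1, 2)))) ≈ Add(2.5714, Mul(362.24, I))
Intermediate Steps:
Function('P')(u, Q) = u
Function('k')(f) = Add(2, Mul(Rational(1, 2), Pow(f, -1), Add(-1, f))) (Function('k')(f) = Add(2, Mul(Add(f, -1), Pow(Add(f, f), -1))) = Add(2, Mul(Add(-1, f), Pow(Mul(2, f), -1))) = Add(2, Mul(Add(-1, f), Mul(Rational(1, 2), Pow(f, -1)))) = Add(2, Mul(Rational(1, 2), Pow(f, -1), Add(-1, f))))
Add(Mul(Mul(Pow(Add(Function('y')(6, -1), -5), Rational(1, 2)), 18), 9), Function('k')(-7)) = Add(Mul(Mul(Pow(Add(Add(-1, Mul(-1, -1)), -5), Rational(1, 2)), 18), 9), Mul(Rational(1, 2), Pow(-7, -1), Add(-1, Mul(5, -7)))) = Add(Mul(Mul(Pow(Add(Add(-1, 1), -5), Rational(1, 2)), 18), 9), Mul(Rational(1, 2), Rational(-1, 7), Add(-1, -35))) = Add(Mul(Mul(Pow(Add(0, -5), Rational(1, 2)), 18), 9), Mul(Rational(1, 2), Rational(-1, 7), -36)) = Add(Mul(Mul(Pow(-5, Rational(1, 2)), 18), 9), Rational(18, 7)) = Add(Mul(Mul(Mul(I, Pow(5, Rational(1, 2))), 18), 9), Rational(18, 7)) = Add(Mul(Mul(18, I, Pow(5, Rational(1, 2))), 9), Rational(18, 7)) = Add(Mul(162, I, Pow(5, Rational(1, 2))), Rational(18, 7)) = Add(Rational(18, 7), Mul(162, I, Pow(5, Rational(1, 2))))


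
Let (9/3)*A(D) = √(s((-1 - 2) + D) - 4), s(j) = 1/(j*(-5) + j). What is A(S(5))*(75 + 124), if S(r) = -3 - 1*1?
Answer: 199*I*√777/42 ≈ 132.07*I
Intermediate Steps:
S(r) = -4 (S(r) = -3 - 1 = -4)
s(j) = -1/(4*j) (s(j) = 1/(-5*j + j) = 1/(-4*j) = -1/(4*j))
A(D) = √(-4 - 1/(4*(-3 + D)))/3 (A(D) = √(-1/(4*((-1 - 2) + D)) - 4)/3 = √(-1/(4*(-3 + D)) - 4)/3 = √(-4 - 1/(4*(-3 + D)))/3)
A(S(5))*(75 + 124) = (√((47 - 16*(-4))/(-3 - 4))/6)*(75 + 124) = (√((47 + 64)/(-7))/6)*199 = (√(-⅐*111)/6)*199 = (√(-111/7)/6)*199 = ((I*√777/7)/6)*199 = (I*√777/42)*199 = 199*I*√777/42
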